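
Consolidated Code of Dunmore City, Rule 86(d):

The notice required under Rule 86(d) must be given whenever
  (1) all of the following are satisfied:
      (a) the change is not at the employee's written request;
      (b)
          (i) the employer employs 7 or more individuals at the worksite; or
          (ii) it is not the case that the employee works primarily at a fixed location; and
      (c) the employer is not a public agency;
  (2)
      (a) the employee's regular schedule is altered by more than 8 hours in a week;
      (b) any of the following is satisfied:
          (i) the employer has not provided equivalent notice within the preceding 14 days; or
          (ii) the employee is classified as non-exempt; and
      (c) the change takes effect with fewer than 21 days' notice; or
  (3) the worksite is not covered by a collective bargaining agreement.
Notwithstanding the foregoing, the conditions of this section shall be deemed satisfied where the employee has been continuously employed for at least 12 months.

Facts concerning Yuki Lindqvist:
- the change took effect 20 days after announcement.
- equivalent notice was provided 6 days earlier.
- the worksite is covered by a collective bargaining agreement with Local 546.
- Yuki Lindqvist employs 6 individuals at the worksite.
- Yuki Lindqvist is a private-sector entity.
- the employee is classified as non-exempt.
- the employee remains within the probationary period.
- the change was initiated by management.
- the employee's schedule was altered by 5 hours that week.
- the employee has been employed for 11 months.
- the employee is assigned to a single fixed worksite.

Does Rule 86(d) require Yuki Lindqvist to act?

(a) not employee-requested — met.
(i) ≥ 7 at site — not met.
(ii) not (fixed location) — fails.
So (b) is not satisfied (F OR F).
(c) not (public agency) — holds.
So (1) is not satisfied (T AND F AND T).
(a) schedule shift > 8h — not met.
(i) no recent notice — not satisfied.
(ii) non-exempt — met.
So (b) is satisfied (F OR T).
(c) < 21 days' notice — satisfied.
(2) = F AND T AND T = false.
(3) no CBA — not met.
Overall: F OR F OR F → false.
Exception (tenure ≥ 12 mo.) — not satisfied.
Result: main false OR exception false → false.

No — not required.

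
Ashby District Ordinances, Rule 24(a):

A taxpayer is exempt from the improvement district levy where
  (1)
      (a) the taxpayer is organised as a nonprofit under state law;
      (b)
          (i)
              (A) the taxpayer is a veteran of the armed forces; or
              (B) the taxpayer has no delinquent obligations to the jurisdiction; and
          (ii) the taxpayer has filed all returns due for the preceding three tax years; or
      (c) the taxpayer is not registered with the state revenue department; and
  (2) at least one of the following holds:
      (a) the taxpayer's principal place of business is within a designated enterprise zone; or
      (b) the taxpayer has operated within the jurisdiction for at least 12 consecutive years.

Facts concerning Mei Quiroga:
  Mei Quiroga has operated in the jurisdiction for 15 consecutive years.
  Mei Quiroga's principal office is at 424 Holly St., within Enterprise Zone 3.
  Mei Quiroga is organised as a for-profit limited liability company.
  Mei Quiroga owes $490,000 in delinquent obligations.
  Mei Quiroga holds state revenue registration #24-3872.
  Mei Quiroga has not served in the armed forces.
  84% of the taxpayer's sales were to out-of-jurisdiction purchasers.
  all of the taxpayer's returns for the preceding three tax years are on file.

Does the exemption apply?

(a) nonprofit — fails.
(A) veteran — fails.
(B) no delinquency — fails.
(i) = F OR F = false.
(ii) returns current — holds.
So (b) is not satisfied (F AND T).
(c) not (state-registered) — not met.
So (1) is not satisfied (F OR F OR F).
(a) in enterprise zone — satisfied.
(b) ≥ 12 yrs in jurisdiction — satisfied.
(2) = T OR T = true.
So Overall is not satisfied (F AND T).

No — not exempt.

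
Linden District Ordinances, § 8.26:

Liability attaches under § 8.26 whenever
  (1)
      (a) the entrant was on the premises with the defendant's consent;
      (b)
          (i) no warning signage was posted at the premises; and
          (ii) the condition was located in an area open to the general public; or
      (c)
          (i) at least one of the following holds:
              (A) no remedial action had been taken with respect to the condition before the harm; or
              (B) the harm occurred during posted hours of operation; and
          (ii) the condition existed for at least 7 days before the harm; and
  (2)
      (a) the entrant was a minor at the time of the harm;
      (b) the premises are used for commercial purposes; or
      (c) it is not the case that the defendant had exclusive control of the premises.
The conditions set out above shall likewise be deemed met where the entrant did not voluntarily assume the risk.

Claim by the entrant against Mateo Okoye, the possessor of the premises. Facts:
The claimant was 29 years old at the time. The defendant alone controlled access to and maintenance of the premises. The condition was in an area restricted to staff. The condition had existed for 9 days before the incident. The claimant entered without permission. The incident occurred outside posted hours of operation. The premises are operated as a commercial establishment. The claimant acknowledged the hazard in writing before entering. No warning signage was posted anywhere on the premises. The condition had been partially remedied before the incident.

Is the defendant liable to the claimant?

No — not liable.

(a) consent to enter — not satisfied.
(i) no signage posted — satisfied.
(ii) public area — not satisfied.
So (b) is not satisfied (T AND F).
(A) no remedial action — fails.
(B) during posted hours — not met.
So (i) is not satisfied (F OR F).
(ii) condition ≥7 days old — satisfied.
(c): F AND T → false.
So (1) is not satisfied (F OR F OR F).
(a) entrant a minor — not met.
(b) commercial use — satisfied.
(c) not (exclusive control) — fails.
(2) = F OR T OR F = true.
So Overall is not satisfied (F AND T).
Exception (no assumed risk) — not satisfied.
Result: main false OR exception false → false.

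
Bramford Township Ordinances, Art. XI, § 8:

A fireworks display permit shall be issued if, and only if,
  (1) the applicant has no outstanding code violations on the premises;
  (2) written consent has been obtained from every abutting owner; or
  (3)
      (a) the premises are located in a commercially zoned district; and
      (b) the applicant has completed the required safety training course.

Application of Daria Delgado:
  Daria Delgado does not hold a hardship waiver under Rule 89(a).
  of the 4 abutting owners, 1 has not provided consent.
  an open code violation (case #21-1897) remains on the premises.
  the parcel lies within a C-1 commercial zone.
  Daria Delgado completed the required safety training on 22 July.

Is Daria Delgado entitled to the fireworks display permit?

Yes — granted.

(1) no code violations — not satisfied.
(2) all abutters consent — not satisfied.
(a) commercially zoned — satisfied.
(b) safety training — satisfied.
(3) = T AND T = true.
Overall = F OR F OR T = true.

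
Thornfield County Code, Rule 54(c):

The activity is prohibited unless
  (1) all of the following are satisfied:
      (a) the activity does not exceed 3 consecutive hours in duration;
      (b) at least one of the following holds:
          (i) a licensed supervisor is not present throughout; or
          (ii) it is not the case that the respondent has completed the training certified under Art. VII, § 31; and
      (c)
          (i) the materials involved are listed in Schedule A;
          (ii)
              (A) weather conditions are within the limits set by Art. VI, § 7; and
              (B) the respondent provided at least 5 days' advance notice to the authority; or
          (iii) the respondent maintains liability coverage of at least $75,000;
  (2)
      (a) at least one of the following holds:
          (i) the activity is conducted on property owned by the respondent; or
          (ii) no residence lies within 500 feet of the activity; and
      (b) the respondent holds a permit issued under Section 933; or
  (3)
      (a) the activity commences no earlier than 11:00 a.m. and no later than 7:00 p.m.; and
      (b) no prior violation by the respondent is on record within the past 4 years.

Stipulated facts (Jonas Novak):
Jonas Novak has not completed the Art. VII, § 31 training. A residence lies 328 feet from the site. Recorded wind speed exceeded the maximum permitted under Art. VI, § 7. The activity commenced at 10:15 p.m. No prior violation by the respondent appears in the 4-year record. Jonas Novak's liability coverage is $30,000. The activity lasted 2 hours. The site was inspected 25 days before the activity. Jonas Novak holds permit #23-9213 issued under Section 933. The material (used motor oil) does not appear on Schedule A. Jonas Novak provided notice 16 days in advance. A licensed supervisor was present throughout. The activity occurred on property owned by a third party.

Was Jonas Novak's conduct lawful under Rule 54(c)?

No — unlawful.

(a) ≤ 3 hrs duration — holds.
(i) not (supervisor present) — fails.
(ii) not (training certified) — met.
(b) = F OR T = true.
(i) Schedule A material — not met.
(A) weather ok — fails.
(B) ≥5 days' notice — met.
(ii): F AND T → false.
(iii) coverage ≥ $75,000 — not met.
So (c) is not satisfied (F OR F OR F).
(1): T AND T AND F → false.
(i) own property — not met.
(ii) no residence in 500 ft — not satisfied.
(a) = F OR F = false.
(b) holds permit — holds.
(2) = F AND T = false.
(a) start within hours — fails.
(b) no prior violation — holds.
(3) = F AND T = false.
Overall = F OR F OR F = false.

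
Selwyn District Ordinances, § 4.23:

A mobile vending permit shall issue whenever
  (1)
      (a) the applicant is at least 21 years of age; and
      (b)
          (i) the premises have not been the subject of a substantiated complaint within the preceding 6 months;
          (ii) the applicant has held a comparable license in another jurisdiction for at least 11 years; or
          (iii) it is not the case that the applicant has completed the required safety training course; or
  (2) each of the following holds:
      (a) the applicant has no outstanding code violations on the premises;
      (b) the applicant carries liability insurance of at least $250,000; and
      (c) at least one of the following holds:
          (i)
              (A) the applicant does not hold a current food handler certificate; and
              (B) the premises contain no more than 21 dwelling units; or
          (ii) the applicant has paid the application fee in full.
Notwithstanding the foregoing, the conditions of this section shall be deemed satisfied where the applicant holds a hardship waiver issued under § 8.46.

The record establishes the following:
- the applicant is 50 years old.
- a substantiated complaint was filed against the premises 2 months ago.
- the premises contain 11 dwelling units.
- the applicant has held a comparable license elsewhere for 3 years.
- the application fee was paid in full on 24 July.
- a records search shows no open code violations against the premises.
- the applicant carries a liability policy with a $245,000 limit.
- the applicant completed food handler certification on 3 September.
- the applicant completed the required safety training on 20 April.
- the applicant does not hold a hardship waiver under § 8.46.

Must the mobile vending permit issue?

(a) age ≥ 21 — satisfied.
(i) no complaint in 6 mo. — fails.
(ii) prior license ≥ 11 yr — not met.
(iii) not (safety training) — not met.
So (b) is not satisfied (F OR F OR F).
(1): T AND F → false.
(a) no code violations — satisfied.
(b) insurance ≥ $250,000 — fails.
(A) not (food handler cert.) — not satisfied.
(B) ≤ 21 units — holds.
(i): F AND T → false.
(ii) fee paid — holds.
So (c) is satisfied (F OR T).
So (2) is not satisfied (T AND F AND T).
Overall = F OR F = false.
Exception (hardship waiver) — not satisfied.
Result: main false OR exception false → false.

No — denied.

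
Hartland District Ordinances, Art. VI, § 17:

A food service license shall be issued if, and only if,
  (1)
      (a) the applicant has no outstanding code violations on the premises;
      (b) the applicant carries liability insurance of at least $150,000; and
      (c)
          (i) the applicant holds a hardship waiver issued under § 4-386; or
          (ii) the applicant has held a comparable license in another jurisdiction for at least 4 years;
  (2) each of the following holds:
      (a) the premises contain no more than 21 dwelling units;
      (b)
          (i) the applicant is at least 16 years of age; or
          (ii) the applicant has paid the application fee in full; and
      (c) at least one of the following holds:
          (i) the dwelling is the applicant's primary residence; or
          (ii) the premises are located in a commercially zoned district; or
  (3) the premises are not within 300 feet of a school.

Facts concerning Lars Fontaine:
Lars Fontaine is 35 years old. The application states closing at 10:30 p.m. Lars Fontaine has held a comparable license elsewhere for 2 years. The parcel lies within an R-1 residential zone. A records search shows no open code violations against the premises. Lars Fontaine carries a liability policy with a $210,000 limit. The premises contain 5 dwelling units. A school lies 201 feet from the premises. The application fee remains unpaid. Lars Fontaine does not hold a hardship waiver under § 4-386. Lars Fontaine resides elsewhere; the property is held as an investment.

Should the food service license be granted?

(a) no code violations — satisfied.
(b) insurance ≥ $150,000 — satisfied.
(i) hardship waiver — not met.
(ii) prior license ≥ 4 yr — not met.
So (c) is not satisfied (F OR F).
(1) = T AND T AND F = false.
(a) ≤ 21 units — met.
(i) age ≥ 16 — satisfied.
(ii) fee paid — not met.
So (b) is satisfied (T OR F).
(i) primary residence — not met.
(ii) commercially zoned — fails.
(c) = F OR F = false.
(2): T AND T AND F → false.
(3) ≥300 ft from school — not met.
Overall: F OR F OR F → false.

No — denied.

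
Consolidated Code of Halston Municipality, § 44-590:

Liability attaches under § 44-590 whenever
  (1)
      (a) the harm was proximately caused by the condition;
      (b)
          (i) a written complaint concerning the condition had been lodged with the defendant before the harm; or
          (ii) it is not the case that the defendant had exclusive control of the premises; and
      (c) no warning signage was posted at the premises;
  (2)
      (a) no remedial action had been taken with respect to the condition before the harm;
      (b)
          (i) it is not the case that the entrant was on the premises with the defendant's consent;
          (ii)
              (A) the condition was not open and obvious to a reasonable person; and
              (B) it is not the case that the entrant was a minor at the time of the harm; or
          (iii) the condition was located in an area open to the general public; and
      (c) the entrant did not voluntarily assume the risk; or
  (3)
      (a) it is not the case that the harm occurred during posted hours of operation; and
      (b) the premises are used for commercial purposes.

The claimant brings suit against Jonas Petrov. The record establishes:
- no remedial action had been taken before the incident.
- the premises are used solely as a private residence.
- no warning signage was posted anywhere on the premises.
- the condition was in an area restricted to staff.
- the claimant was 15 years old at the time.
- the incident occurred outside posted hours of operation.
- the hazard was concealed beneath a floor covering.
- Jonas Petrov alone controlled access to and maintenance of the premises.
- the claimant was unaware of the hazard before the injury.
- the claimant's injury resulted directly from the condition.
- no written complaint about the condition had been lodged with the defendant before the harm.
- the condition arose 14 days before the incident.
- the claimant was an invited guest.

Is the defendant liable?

(a) proximate cause — met.
(i) complaint lodged — not satisfied.
(ii) not (exclusive control) — not met.
(b) = F OR F = false.
(c) no signage posted — satisfied.
So (1) is not satisfied (T AND F AND T).
(a) no remedial action — holds.
(i) not (consent to enter) — fails.
(A) not open/obvious — satisfied.
(B) not (entrant a minor) — not satisfied.
(ii) = T AND F = false.
(iii) public area — fails.
(b) = F OR F OR F = false.
(c) no assumed risk — met.
So (2) is not satisfied (T AND F AND T).
(a) not (during posted hours) — satisfied.
(b) commercial use — not met.
(3) = T AND F = false.
So Overall is not satisfied (F OR F OR F).

No — not liable.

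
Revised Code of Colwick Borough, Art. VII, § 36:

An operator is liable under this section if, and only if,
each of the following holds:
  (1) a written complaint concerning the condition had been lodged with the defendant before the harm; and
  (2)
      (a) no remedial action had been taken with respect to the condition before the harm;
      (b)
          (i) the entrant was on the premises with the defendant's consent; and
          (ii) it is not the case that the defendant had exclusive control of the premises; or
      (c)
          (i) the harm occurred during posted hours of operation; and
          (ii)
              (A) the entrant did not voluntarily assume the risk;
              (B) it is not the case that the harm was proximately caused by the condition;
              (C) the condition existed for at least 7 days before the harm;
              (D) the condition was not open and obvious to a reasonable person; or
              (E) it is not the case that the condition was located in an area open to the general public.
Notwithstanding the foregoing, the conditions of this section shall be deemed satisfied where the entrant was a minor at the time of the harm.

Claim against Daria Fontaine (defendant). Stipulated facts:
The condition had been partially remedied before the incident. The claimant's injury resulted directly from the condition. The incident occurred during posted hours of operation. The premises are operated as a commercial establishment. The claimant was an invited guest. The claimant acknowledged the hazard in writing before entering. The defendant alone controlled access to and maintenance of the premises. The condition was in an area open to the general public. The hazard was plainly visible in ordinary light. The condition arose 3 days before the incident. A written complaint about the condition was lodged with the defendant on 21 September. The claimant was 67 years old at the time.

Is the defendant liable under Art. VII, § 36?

No — not liable.

(1) complaint lodged — met.
(a) no remedial action — not satisfied.
(i) consent to enter — satisfied.
(ii) not (exclusive control) — not satisfied.
So (b) is not satisfied (T AND F).
(i) during posted hours — holds.
(A) no assumed risk — not satisfied.
(B) not (proximate cause) — not satisfied.
(C) condition ≥7 days old — fails.
(D) not open/obvious — fails.
(E) not (public area) — fails.
(ii) = F OR F OR F OR F OR F = false.
(c): T AND F → false.
(2): F OR F OR F → false.
Overall: T AND F → false.
Exception (entrant a minor) — not satisfied.
Result: main false OR exception false → false.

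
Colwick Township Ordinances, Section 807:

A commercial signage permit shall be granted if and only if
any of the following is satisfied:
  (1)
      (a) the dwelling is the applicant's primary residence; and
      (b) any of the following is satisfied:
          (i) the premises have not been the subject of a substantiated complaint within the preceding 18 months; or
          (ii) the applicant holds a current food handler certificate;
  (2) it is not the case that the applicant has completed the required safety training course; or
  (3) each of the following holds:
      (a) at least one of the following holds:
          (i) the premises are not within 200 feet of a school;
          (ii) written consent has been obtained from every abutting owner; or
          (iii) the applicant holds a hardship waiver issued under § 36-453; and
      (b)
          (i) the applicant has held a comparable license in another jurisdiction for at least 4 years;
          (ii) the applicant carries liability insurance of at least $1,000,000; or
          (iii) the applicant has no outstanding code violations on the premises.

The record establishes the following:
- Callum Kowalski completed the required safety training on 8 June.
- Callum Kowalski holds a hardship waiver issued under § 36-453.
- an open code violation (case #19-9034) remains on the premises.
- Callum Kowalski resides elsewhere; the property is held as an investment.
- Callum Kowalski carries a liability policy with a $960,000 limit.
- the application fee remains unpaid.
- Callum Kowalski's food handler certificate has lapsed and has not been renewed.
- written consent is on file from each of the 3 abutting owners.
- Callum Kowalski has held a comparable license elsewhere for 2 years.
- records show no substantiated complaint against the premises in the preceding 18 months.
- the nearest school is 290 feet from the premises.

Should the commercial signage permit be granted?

(a) primary residence — fails.
(i) no complaint in 18 mo. — holds.
(ii) food handler cert. — not met.
(b): T OR F → true.
(1) = F AND T = false.
(2) not (safety training) — fails.
(i) ≥200 ft from school — holds.
(ii) all abutters consent — holds.
(iii) hardship waiver — met.
(a): T OR T OR T → true.
(i) prior license ≥ 4 yr — not met.
(ii) insurance ≥ $1,000,000 — fails.
(iii) no code violations — not satisfied.
(b): F OR F OR F → false.
(3): T AND F → false.
Overall: F OR F OR F → false.

No — denied.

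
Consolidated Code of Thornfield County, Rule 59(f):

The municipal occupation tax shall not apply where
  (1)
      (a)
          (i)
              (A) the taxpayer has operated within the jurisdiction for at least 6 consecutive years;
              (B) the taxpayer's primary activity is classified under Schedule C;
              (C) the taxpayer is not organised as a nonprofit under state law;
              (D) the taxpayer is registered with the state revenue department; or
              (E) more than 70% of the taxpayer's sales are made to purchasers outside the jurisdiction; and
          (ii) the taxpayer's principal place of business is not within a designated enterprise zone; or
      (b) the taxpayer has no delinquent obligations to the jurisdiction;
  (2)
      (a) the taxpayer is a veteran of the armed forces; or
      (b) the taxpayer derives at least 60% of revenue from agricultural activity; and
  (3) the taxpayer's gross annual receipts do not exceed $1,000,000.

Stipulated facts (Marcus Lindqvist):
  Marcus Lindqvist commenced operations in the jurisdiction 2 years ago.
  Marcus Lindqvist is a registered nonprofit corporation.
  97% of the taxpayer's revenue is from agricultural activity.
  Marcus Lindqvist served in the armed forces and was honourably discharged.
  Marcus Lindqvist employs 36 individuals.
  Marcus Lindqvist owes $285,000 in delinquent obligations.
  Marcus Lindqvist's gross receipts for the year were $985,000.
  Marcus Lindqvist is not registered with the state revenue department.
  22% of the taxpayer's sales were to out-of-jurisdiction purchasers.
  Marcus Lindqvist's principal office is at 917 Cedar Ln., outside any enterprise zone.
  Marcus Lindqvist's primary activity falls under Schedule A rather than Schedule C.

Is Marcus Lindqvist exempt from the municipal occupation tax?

No — not exempt.

(A) ≥ 6 yrs in jurisdiction — not met.
(B) Schedule C activity — not met.
(C) not (nonprofit) — not met.
(D) state-registered — not met.
(E) >70% out-of-jur. sales — fails.
(i): F OR F OR F OR F OR F → false.
(ii) not (in enterprise zone) — satisfied.
(a) = F AND T = false.
(b) no delinquency — not met.
(1): F OR F → false.
(a) veteran — holds.
(b) ≥60% agricultural — met.
(2): T OR T → true.
(3) receipts ≤ $1,000,000 — satisfied.
Overall: F AND T AND T → false.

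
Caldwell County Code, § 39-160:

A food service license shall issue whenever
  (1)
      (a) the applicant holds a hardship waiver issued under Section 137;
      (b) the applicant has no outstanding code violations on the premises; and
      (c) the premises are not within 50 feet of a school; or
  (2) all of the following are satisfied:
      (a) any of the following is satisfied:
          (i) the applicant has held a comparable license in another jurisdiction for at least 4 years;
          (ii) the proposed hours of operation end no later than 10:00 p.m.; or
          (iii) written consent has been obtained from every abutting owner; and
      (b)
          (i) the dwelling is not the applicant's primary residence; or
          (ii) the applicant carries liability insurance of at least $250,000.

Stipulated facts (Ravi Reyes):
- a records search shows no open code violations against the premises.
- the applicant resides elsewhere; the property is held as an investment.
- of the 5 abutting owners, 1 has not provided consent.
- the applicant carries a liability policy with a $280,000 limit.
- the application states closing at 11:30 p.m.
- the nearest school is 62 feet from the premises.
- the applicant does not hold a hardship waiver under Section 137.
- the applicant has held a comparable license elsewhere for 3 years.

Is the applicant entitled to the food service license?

(a) hardship waiver — fails.
(b) no code violations — holds.
(c) ≥50 ft from school — holds.
So (1) is not satisfied (F AND T AND T).
(i) prior license ≥ 4 yr — fails.
(ii) closes by 10 p.m. — not satisfied.
(iii) all abutters consent — fails.
(a): F OR F OR F → false.
(i) not (primary residence) — holds.
(ii) insurance ≥ $250,000 — met.
(b) = T OR T = true.
(2): F AND T → false.
So Overall is not satisfied (F OR F).

No — denied.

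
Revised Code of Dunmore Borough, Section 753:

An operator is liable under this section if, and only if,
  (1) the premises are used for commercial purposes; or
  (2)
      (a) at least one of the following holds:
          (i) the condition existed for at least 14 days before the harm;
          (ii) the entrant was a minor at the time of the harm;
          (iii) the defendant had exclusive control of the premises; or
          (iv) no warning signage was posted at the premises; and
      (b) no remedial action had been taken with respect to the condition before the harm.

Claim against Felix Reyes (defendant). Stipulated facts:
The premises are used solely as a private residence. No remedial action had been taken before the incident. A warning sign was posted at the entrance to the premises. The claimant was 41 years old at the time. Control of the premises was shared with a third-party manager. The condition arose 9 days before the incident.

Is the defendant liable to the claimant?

No — not liable.

(1) commercial use — not satisfied.
(i) condition ≥14 days old — not met.
(ii) entrant a minor — fails.
(iii) exclusive control — not satisfied.
(iv) no signage posted — fails.
(a) = F OR F OR F OR F = false.
(b) no remedial action — met.
So (2) is not satisfied (F AND T).
Overall = F OR F = false.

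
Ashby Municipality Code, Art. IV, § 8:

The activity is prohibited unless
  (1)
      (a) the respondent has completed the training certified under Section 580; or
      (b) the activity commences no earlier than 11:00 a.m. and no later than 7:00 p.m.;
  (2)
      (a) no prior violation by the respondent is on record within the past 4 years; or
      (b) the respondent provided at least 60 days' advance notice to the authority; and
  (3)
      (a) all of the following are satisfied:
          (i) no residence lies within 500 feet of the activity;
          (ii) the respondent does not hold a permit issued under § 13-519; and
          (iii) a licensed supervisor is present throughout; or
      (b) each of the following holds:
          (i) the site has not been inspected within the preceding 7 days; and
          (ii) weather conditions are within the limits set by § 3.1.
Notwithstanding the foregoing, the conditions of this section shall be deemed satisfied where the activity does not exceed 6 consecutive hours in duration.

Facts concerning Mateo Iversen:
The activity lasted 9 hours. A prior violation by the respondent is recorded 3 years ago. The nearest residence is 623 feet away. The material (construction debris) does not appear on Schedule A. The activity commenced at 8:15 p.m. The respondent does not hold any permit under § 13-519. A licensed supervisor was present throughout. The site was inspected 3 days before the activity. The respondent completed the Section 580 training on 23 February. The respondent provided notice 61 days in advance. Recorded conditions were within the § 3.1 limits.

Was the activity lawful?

(a) training certified — holds.
(b) start within hours — not satisfied.
(1): T OR F → true.
(a) no prior violation — fails.
(b) ≥60 days' notice — satisfied.
(2) = F OR T = true.
(i) no residence in 500 ft — satisfied.
(ii) not (holds permit) — satisfied.
(iii) supervisor present — holds.
(a) = T AND T AND T = true.
(i) not (site inspected) — fails.
(ii) weather ok — met.
So (b) is not satisfied (F AND T).
(3) = T OR F = true.
Overall: T AND T AND T → true.
Exception (≤ 6 hrs duration) — not satisfied.
Result: main true OR exception false → true.

Yes — lawful.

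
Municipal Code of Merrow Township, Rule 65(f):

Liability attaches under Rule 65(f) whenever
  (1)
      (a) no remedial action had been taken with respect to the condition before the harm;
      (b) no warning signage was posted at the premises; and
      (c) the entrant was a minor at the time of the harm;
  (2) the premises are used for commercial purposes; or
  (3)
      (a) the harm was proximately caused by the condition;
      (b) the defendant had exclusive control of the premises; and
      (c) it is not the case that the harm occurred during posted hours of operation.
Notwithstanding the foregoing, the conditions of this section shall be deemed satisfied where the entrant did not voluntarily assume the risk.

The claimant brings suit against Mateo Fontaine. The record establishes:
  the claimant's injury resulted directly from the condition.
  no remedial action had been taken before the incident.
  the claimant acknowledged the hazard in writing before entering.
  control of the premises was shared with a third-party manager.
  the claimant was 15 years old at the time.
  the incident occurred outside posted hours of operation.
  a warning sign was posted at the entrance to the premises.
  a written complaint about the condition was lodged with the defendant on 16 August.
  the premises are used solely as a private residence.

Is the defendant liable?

(a) no remedial action — met.
(b) no signage posted — fails.
(c) entrant a minor — holds.
(1): T AND F AND T → false.
(2) commercial use — fails.
(a) proximate cause — holds.
(b) exclusive control — fails.
(c) not (during posted hours) — met.
(3) = T AND F AND T = false.
Overall: F OR F OR F → false.
Exception (no assumed risk) — not satisfied.
Result: main false OR exception false → false.

No — not liable.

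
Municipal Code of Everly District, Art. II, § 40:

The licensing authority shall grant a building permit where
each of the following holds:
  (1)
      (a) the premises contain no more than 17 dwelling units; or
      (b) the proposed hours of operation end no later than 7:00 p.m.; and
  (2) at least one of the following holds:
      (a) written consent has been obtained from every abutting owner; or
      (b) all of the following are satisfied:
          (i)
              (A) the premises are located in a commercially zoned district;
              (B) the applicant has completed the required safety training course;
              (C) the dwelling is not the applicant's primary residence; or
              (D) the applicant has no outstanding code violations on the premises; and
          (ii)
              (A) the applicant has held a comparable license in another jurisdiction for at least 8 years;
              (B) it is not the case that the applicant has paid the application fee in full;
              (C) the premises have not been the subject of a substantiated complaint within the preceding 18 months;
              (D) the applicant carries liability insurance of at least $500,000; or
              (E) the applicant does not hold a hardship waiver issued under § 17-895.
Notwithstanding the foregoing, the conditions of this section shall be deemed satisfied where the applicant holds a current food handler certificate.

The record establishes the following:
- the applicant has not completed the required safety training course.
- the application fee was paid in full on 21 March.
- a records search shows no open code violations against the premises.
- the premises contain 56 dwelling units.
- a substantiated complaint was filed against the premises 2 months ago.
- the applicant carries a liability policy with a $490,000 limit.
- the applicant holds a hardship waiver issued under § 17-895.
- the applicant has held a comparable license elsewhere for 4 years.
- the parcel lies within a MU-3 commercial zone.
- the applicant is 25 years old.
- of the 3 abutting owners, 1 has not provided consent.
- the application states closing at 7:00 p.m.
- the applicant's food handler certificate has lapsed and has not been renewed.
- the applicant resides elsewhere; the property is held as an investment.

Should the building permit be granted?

(a) ≤ 17 units — not satisfied.
(b) closes by 7 p.m. — satisfied.
(1) = F OR T = true.
(a) all abutters consent — fails.
(A) commercially zoned — met.
(B) safety training — not met.
(C) not (primary residence) — satisfied.
(D) no code violations — satisfied.
(i) = T OR F OR T OR T = true.
(A) prior license ≥ 8 yr — not met.
(B) not (fee paid) — not satisfied.
(C) no complaint in 18 mo. — fails.
(D) insurance ≥ $500,000 — not met.
(E) not (hardship waiver) — fails.
(ii): F OR F OR F OR F OR F → false.
(b) = T AND F = false.
(2) = F OR F = false.
Overall = T AND F = false.
Exception (food handler cert.) — not satisfied.
Result: main false OR exception false → false.

No — denied.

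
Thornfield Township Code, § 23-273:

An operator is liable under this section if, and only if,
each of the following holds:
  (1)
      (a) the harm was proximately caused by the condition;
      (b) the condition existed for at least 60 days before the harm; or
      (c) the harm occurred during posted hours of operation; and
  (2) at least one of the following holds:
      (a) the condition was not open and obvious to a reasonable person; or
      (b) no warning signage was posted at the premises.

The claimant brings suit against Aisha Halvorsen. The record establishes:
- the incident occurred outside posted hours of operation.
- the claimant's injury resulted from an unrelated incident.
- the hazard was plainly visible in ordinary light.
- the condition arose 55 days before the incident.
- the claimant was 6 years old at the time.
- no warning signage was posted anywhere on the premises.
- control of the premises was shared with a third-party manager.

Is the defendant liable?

No — not liable.

(a) proximate cause — not met.
(b) condition ≥60 days old — not satisfied.
(c) during posted hours — fails.
(1) = F OR F OR F = false.
(a) not open/obvious — not met.
(b) no signage posted — holds.
So (2) is satisfied (F OR T).
Overall = F AND T = false.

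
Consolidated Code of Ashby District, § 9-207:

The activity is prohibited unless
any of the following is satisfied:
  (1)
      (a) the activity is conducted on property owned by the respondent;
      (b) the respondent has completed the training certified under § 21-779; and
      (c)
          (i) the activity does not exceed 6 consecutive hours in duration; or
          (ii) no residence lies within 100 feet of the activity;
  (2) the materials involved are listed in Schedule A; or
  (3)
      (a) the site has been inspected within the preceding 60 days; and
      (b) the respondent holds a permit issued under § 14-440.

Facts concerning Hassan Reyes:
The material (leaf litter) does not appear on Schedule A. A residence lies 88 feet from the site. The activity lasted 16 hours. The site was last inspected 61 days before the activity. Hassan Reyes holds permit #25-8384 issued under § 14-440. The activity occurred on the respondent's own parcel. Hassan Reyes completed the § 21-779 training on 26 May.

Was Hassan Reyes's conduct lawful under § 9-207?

(a) own property — holds.
(b) training certified — met.
(i) ≤ 6 hrs duration — not met.
(ii) no residence in 100 ft — not satisfied.
So (c) is not satisfied (F OR F).
(1): T AND T AND F → false.
(2) Schedule A material — fails.
(a) site inspected — not met.
(b) holds permit — met.
(3): F AND T → false.
Overall: F OR F OR F → false.

No — unlawful.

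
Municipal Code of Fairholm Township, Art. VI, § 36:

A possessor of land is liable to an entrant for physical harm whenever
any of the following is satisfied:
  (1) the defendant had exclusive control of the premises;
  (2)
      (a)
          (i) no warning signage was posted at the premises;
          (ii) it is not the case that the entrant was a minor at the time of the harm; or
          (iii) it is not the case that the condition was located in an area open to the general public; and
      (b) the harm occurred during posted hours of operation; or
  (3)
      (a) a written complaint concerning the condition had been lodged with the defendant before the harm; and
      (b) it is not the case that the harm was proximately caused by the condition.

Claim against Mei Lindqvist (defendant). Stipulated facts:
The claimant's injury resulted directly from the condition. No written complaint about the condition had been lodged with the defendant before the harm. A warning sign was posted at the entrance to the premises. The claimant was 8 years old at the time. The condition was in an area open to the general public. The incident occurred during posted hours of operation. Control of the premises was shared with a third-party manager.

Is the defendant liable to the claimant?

(1) exclusive control — not met.
(i) no signage posted — not met.
(ii) not (entrant a minor) — not satisfied.
(iii) not (public area) — not satisfied.
(a): F OR F OR F → false.
(b) during posted hours — holds.
So (2) is not satisfied (F AND T).
(a) complaint lodged — not met.
(b) not (proximate cause) — not satisfied.
(3): F AND F → false.
So Overall is not satisfied (F OR F OR F).

No — not liable.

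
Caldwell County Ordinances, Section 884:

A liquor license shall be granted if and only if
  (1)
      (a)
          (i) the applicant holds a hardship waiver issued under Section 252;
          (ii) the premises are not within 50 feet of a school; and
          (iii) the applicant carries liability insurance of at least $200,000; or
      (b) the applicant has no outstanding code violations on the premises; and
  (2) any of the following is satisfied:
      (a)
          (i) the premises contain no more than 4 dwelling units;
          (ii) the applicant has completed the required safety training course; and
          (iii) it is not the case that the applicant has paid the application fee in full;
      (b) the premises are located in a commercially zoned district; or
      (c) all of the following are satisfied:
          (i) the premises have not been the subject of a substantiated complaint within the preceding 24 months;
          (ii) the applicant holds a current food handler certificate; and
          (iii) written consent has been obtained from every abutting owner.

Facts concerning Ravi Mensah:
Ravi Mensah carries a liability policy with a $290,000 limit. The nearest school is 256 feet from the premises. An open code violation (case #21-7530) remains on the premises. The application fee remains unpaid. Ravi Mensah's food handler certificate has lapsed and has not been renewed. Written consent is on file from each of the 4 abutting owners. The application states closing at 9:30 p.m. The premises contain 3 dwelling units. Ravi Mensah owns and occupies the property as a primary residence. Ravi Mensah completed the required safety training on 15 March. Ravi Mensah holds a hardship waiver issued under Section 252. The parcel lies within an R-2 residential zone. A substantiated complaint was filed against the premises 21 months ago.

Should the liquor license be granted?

Yes — granted.

(i) hardship waiver — met.
(ii) ≥50 ft from school — holds.
(iii) insurance ≥ $200,000 — satisfied.
So (a) is satisfied (T AND T AND T).
(b) no code violations — not satisfied.
(1) = T OR F = true.
(i) ≤ 4 units — met.
(ii) safety training — met.
(iii) not (fee paid) — satisfied.
(a) = T AND T AND T = true.
(b) commercially zoned — not satisfied.
(i) no complaint in 24 mo. — not met.
(ii) food handler cert. — not satisfied.
(iii) all abutters consent — holds.
(c): F AND F AND T → false.
(2) = T OR F OR F = true.
Overall = T AND T = true.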